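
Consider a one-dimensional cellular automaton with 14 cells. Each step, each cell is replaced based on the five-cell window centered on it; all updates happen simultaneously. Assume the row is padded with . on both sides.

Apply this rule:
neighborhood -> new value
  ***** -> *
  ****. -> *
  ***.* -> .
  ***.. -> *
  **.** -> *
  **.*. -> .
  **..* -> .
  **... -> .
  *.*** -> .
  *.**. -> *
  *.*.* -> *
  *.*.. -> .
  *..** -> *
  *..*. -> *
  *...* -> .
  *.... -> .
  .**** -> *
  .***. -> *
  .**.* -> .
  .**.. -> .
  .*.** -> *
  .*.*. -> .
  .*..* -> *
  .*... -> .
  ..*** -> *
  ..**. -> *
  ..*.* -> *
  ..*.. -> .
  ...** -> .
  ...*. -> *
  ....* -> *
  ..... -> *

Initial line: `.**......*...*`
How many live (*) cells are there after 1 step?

6

.*...****...*.
count of *: 6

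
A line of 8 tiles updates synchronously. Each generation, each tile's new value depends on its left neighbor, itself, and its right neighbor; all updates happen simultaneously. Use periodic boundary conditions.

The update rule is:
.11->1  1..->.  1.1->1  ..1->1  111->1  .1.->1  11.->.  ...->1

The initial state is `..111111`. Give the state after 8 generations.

.111111.
111111..
11111..1
1111..11
111..111
11..1111
1..11111
..111111

..111111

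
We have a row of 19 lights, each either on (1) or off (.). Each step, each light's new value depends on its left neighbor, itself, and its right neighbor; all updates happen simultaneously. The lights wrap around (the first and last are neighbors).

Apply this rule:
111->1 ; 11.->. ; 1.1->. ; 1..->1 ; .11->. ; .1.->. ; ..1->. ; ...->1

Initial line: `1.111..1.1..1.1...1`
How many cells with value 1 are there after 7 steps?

4

...1.1....1....11..
11....111..111...11
1.111..1.1..1.11..1
...1.1....1.....1..
11....111..1111..11
1.111..1.1..11.1..1
...1.1....1.....1..
count of 1: 4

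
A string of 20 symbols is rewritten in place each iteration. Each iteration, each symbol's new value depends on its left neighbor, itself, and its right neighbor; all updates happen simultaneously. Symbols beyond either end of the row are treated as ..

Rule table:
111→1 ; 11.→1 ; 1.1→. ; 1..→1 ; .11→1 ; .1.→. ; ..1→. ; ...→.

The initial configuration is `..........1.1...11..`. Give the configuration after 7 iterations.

................1111

iteration 1: .............1..111.
iteration 2: ..............1.1111
iteration 3: ................1111
iteration 4: ................1111  (fixed point — unchanged through iteration 7)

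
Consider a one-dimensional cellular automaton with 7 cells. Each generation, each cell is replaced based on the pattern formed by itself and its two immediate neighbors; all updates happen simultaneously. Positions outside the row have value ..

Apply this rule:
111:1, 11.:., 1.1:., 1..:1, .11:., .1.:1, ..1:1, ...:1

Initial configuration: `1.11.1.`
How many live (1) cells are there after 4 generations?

2

generation 1: 1....11
generation 2: 11111..
generation 3: .111.11
generation 4: 1.1....
count of 1: 2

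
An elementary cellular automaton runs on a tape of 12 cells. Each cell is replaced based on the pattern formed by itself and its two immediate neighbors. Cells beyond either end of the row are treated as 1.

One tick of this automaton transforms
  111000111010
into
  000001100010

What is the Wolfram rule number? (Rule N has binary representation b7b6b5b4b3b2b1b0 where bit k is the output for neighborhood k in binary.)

position 0: 111 → 0  (bit 7 = 0)
position 2: 110 → 0  (bit 6 = 0)
position 9: 101 → 0  (bit 5 = 0)
position 3: 100 → 0  (bit 4 = 0)
position 6: 011 → 1  (bit 3 = 1)
position 10: 010 → 1  (bit 2 = 1)
position 5: 001 → 1  (bit 1 = 1)
position 4: 000 → 0  (bit 0 = 0)
bits b7..b0 = 00001110 = 14

14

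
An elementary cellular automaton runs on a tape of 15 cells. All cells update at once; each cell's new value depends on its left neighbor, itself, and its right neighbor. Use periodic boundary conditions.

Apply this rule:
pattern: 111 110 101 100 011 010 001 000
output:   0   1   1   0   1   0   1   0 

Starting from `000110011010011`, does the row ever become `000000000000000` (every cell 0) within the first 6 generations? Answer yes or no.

001110111100111
011011100101101
111110101011110
100011010110011
100111101110110
001100111011111
generation 6 is 001100111011111, still not uniform 0

no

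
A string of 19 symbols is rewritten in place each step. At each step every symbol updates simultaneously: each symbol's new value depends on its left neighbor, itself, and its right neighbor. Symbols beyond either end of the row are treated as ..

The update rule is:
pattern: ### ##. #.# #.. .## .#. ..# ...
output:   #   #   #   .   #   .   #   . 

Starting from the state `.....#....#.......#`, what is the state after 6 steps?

step 1: ....#....#.......#.
step 2: ...#....#.......#..
step 3: ..#....#.......#...
step 4: .#....#.......#....
step 5: #....#.......#.....
step 6: ....#.......#......

....#.......#......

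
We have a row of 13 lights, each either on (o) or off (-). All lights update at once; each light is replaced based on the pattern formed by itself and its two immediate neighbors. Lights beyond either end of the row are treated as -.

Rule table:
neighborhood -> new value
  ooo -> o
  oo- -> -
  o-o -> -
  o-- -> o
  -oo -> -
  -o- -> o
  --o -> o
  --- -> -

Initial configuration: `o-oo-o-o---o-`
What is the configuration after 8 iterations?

iteration 1: o----o-oo-ooo
iteration 2: oo--oo-----o-
iteration 3: --oo--o---ooo
iteration 4: -o--oooo-o-o-
iteration 5: oooo-oo--o-oo
iteration 6: -oo----ooo---
iteration 7: o--o--o-o-o--
iteration 8: ooooooo-o-oo-

ooooooo-o-oo-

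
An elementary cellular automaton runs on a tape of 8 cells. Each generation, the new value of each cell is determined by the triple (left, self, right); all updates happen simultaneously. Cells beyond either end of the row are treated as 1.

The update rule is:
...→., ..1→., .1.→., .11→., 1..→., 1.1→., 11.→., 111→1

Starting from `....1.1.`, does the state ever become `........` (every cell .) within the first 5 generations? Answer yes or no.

yes

........
all cells are . at generation 1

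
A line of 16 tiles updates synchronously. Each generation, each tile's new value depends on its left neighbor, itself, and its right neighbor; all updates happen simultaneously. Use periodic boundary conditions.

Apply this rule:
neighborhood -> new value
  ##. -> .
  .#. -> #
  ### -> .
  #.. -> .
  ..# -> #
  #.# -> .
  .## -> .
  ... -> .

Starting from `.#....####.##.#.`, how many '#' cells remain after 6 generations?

4

##...#........#.
....##.......##.
...#........#...
..##.......##...
.#........#.....
##.......##.....
count of #: 4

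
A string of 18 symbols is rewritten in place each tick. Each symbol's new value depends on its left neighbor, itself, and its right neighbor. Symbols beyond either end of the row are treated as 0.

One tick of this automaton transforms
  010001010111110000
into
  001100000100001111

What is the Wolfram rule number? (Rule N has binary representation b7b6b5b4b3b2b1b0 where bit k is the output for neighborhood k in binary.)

position 10: 111 → 0  (bit 7 = 0)
position 13: 110 → 0  (bit 6 = 0)
position 6: 101 → 0  (bit 5 = 0)
position 2: 100 → 1  (bit 4 = 1)
position 9: 011 → 1  (bit 3 = 1)
position 1: 010 → 0  (bit 2 = 0)
position 0: 001 → 0  (bit 1 = 0)
position 3: 000 → 1  (bit 0 = 1)
bits b7..b0 = 00011001 = 25

25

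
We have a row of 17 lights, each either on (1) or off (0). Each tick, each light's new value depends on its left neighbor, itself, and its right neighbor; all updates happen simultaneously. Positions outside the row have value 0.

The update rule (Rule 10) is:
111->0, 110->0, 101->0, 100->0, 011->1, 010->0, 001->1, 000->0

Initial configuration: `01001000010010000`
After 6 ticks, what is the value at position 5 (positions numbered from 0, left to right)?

10010000100100000
00100001001000000
01000010010000000
10000100100000000
00001001000000000
00010010000000000
position 5 holds 0

0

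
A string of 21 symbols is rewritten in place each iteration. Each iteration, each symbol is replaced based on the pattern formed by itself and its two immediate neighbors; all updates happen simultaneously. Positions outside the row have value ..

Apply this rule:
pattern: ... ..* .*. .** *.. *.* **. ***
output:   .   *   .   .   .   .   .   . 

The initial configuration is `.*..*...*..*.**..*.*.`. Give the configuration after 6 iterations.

iteration 1: *..*...*..*.....*....
iteration 2: ..*...*..*.....*.....
iteration 3: .*...*..*.....*......
iteration 4: *...*..*.....*.......
iteration 5: ...*..*.....*........
iteration 6: ..*..*.....*.........

..*..*.....*.........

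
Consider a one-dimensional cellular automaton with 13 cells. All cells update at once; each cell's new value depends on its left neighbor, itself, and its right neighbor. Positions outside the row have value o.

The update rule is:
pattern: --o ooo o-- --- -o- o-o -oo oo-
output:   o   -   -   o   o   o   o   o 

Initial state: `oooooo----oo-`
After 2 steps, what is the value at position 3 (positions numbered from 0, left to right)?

step 1: -----o-oooooo
step 2: -ooooooo-----
position 3 holds o

o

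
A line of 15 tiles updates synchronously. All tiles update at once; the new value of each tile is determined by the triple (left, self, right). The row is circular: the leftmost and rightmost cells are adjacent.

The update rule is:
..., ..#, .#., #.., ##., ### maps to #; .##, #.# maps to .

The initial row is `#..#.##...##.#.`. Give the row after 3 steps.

#.####..##.#.##

####..####.#.#.
.#####.###.#.#.
#.####..##.#.##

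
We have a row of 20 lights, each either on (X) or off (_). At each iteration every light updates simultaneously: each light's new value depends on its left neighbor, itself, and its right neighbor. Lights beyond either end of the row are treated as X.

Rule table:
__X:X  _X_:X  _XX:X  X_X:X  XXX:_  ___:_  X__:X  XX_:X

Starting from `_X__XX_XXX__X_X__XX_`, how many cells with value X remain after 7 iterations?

iteration 1: XXXXXXXX_XXXXXXXXXXX
iteration 2: _______XXX__________
iteration 3: X_____XX_XX________X
iteration 4: XX___XXXXXXX______XX
iteration 5: _XX_XX_____XX____XX_
iteration 6: XXXXXXX___XXXX__XXXX
iteration 7: ______XX_XX__XXXX___
count of X: 8

8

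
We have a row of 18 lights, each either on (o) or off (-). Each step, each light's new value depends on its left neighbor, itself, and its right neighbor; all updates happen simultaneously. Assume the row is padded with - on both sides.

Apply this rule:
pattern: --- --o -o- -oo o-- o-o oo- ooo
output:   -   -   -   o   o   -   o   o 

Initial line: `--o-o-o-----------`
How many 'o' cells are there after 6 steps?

1

step 1: -------o----------
step 2: --------o---------
step 3: ---------o--------
step 4: ----------o-------
step 5: -----------o------
step 6: ------------o-----
count of o: 1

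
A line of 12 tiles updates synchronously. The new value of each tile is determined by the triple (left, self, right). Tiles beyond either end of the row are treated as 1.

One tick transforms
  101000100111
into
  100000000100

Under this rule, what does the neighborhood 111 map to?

0

At position 10 the neighborhood is 111; the next row has 0 there.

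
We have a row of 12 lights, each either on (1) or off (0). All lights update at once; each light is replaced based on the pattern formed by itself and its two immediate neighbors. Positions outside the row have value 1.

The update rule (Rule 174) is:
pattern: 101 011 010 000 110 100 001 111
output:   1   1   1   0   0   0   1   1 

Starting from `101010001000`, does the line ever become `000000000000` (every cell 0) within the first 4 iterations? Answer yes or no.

no

011110011001
111100110011
111001100111
110011001111
iteration 4 is 110011001111, still not uniform 0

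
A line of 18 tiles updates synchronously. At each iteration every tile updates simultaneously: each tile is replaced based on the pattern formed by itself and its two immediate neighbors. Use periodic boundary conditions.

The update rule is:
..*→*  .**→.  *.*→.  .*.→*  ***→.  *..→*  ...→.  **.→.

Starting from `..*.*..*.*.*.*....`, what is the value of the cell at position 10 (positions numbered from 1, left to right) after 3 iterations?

iteration 1: .**.****.*.*.**...
iteration 2: *........*.*...*..
iteration 3: **......**.**.****
position 10 holds *

*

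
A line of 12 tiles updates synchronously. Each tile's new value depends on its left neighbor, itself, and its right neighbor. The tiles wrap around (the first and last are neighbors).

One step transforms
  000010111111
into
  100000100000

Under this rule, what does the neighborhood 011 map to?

1

At position 6 the neighborhood is 011; the next row has 1 there.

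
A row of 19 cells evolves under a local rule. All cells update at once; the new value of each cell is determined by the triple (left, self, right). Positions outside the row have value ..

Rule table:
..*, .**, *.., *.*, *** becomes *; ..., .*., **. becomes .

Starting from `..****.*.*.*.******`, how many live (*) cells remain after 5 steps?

12

step 1: .****.*.*.*.******.
step 2: ****.*.*.*.******.*
step 3: ***.*.*.*.******.*.
step 4: **.*.*.*.******.*.*
step 5: *.*.*.*.******.*.*.
count of *: 12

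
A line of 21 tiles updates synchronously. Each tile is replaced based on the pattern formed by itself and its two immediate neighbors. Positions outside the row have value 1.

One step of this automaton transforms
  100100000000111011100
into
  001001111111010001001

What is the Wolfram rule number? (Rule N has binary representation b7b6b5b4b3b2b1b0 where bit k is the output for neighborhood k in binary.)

131

position 13: 111 → 1  (bit 7 = 1)
position 0: 110 → 0  (bit 6 = 0)
position 15: 101 → 0  (bit 5 = 0)
position 1: 100 → 0  (bit 4 = 0)
position 12: 011 → 0  (bit 3 = 0)
position 3: 010 → 0  (bit 2 = 0)
position 2: 001 → 1  (bit 1 = 1)
position 5: 000 → 1  (bit 0 = 1)
bits b7..b0 = 10000011 = 131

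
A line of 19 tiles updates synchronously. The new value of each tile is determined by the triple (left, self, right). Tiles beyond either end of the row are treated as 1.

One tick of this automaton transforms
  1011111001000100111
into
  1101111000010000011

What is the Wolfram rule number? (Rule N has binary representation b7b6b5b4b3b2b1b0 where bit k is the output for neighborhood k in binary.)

position 3: 111 → 1  (bit 7 = 1)
position 0: 110 → 1  (bit 6 = 1)
position 1: 101 → 1  (bit 5 = 1)
position 7: 100 → 0  (bit 4 = 0)
position 2: 011 → 0  (bit 3 = 0)
position 9: 010 → 0  (bit 2 = 0)
position 8: 001 → 0  (bit 1 = 0)
position 11: 000 → 1  (bit 0 = 1)
bits b7..b0 = 11100001 = 225

225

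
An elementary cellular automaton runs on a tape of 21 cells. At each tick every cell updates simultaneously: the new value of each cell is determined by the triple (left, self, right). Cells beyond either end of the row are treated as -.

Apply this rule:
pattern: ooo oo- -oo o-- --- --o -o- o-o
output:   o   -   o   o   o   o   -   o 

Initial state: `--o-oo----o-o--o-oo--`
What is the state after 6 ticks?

-oooo-o-oo-oo-oo-o-o-

oo-oo-oooo-o-oo-oo-oo
o-oo-oooo-o-oo-oo-oo-
-oo-oooo-o-oo-oo-oo-o
oo-oooo-o-oo-oo-oo-o-
o-oooo-o-oo-oo-oo-o-o
-oooo-o-oo-oo-oo-o-o-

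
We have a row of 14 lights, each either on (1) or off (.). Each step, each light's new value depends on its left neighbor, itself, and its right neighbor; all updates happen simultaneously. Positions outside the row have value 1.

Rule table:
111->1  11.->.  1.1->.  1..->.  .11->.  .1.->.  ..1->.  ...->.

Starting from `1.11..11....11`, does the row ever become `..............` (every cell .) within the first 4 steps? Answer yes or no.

yes

.............1
..............
all cells are . at step 2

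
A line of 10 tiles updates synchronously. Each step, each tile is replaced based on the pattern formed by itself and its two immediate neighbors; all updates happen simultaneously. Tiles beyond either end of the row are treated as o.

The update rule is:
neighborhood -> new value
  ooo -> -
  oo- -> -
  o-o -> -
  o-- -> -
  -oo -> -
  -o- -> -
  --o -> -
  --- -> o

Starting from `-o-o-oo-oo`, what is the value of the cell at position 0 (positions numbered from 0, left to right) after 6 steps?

-

step 1: ----------
step 2: -oooooooo-
step 3: ----------  (repeats step 1; period 2)
step 6: -oooooooo-
position 0 holds -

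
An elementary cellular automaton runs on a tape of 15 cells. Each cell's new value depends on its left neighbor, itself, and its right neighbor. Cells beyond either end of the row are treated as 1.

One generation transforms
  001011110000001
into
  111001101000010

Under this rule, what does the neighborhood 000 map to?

At position 9 the neighborhood is 000; the next row has 0 there.

0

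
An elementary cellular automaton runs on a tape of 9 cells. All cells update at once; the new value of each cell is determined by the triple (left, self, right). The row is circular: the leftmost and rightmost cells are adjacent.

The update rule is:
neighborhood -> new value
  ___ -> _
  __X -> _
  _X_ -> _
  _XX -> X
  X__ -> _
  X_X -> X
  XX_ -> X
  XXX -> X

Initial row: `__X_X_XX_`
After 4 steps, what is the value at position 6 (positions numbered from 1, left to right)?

___X_XXX_
____XXXX_
____XXXX_  (fixed point — unchanged through step 4)
position 6 holds X

X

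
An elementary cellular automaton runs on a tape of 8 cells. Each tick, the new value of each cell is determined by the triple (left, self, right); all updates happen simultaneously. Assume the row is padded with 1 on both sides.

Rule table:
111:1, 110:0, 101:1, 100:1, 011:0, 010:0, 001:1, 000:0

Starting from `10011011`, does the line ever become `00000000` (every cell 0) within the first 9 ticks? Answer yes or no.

no

01100101
10011010
01100101  (repeats tick 1; period 2)
tick 9: 01100101
tick 9 is 01100101, still not uniform 0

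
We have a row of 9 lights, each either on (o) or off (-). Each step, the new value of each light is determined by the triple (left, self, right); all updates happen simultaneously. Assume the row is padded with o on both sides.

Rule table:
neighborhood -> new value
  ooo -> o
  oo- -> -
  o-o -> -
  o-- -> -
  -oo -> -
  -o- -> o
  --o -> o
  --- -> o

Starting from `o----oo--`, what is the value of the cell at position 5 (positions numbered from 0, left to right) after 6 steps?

step 1: --ooo---o
step 2: -o-o--oo-
step 3: -o-o-o---
step 4: -o-o-o-oo
step 5: -o-o-o--o
step 6: -o-o-o-o-
position 5 holds o

o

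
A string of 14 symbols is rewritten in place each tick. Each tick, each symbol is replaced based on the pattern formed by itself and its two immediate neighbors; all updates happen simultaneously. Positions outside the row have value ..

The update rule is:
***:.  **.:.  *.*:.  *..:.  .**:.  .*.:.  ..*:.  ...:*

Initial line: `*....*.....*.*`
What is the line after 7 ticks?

..**...***....

..**...***....
*....*.....***
..**...***....  (repeats tick 1; period 2)
tick 7: ..**...***....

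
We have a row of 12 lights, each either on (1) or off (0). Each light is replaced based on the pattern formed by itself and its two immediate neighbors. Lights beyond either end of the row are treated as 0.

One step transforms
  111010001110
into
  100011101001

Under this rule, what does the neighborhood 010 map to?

1

At position 4 the neighborhood is 010; the next row has 1 there.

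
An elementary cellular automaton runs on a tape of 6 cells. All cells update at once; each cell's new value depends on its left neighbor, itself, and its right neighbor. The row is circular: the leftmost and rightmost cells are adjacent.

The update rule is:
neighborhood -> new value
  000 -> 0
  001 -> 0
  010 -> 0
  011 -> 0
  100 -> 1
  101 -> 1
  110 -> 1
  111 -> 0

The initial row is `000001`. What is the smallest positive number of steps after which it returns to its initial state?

100000
010000
001000
000100
000010
000001

6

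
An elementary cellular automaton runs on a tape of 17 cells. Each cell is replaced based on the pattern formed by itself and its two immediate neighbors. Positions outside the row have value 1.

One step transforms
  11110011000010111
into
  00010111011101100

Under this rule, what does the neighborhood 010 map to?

0

At position 12 the neighborhood is 010; the next row has 0 there.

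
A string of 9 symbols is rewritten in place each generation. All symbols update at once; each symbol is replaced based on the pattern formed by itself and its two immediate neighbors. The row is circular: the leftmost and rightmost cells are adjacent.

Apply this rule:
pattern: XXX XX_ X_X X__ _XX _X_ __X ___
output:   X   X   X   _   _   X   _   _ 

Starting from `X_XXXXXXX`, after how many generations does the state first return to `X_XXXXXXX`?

9

generation 1: XX_XXXXXX
generation 2: XXX_XXXXX
generation 3: XXXX_XXXX
generation 4: XXXXX_XXX
generation 5: XXXXXX_XX
generation 6: XXXXXXX_X
generation 7: XXXXXXXX_
generation 8: _XXXXXXXX
generation 9: X_XXXXXXX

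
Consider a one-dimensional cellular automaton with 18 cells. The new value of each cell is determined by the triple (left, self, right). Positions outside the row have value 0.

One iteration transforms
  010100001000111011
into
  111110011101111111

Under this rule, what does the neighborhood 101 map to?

1

At position 2 the neighborhood is 101; the next row has 1 there.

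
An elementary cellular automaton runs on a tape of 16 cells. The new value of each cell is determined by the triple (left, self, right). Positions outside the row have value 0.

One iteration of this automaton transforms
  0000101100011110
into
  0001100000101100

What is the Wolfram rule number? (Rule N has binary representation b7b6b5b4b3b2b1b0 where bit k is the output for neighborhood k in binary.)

position 12: 111 → 1  (bit 7 = 1)
position 7: 110 → 0  (bit 6 = 0)
position 5: 101 → 0  (bit 5 = 0)
position 8: 100 → 0  (bit 4 = 0)
position 6: 011 → 0  (bit 3 = 0)
position 4: 010 → 1  (bit 2 = 1)
position 3: 001 → 1  (bit 1 = 1)
position 0: 000 → 0  (bit 0 = 0)
bits b7..b0 = 10000110 = 134

134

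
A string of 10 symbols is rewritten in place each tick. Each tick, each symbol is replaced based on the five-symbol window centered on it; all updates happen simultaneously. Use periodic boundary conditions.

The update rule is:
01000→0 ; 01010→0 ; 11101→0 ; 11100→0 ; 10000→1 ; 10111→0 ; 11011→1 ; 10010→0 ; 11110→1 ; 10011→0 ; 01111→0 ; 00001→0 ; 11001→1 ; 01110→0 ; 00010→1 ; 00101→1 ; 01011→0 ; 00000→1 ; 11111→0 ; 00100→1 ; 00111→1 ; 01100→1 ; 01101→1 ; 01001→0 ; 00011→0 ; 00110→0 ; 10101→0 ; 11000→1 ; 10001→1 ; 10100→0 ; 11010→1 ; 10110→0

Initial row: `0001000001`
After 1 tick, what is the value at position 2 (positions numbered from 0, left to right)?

0111011011
position 2 holds 1

1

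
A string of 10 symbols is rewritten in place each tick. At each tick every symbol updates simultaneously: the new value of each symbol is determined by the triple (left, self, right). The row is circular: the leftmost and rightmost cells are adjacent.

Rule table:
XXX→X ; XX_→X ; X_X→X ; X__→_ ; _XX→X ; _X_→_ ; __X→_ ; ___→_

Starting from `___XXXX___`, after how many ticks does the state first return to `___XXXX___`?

tick 1: ___XXXX___

1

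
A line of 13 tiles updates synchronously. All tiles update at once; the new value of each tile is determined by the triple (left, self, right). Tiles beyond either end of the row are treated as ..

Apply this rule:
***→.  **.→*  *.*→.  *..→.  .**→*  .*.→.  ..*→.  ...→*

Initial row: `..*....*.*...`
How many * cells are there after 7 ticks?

*...**.....**
..*.**.***.**
*...**.*.*.**
..*.**.....**
*...**.***.**
..*.**.*.*.**
*...**.....**
count of *: 5

5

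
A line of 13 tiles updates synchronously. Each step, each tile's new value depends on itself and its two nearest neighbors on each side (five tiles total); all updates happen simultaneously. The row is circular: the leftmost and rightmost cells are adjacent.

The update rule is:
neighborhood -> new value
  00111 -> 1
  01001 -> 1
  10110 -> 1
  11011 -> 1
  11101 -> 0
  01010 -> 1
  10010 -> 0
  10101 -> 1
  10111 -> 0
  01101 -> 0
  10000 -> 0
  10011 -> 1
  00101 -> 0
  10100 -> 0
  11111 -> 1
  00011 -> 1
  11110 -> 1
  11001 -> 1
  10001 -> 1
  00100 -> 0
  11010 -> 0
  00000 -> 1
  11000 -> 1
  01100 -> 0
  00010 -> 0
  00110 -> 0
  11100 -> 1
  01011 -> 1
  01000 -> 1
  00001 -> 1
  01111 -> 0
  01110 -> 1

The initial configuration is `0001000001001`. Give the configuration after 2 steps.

1100101100100
0010011010011

0010011010011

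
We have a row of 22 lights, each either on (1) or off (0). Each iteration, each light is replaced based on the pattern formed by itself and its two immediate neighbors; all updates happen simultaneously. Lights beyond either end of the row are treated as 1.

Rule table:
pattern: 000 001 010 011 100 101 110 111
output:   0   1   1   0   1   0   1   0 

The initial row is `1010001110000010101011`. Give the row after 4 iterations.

1011010011000110101000
1001011101101010101101
1111000100101010100100
0001101111101010111111

0001101111101010111111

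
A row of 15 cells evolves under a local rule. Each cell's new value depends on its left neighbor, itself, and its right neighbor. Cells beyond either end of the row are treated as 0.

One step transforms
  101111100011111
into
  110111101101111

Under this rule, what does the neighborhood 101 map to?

1

At position 1 the neighborhood is 101; the next row has 1 there.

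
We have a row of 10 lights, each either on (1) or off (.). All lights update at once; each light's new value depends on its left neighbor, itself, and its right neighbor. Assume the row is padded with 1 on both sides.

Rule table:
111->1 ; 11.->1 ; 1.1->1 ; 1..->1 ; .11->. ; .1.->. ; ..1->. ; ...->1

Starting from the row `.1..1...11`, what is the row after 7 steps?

1.1..11..1
11.1..11..
111.1..11.
1111.1..11
11111.1..1
111111.1..
1111111.1.

1111111.1.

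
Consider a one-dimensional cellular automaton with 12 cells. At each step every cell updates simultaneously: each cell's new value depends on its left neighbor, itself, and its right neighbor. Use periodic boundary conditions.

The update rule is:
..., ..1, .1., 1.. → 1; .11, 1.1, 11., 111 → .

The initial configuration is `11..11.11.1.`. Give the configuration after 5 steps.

..11........

..11......1.
11..11111111
..11........
11..11111111  (repeats step 2; period 2)
step 5: ..11........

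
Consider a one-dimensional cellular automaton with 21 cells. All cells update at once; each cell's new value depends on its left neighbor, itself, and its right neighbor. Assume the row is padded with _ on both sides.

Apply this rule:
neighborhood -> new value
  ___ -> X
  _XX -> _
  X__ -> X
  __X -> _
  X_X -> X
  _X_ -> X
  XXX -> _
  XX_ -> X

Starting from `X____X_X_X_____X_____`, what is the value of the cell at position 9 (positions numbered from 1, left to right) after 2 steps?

XXXX_XXXXXXXXX_XXXXXX
___XX________XX_____X
position 9 holds _

_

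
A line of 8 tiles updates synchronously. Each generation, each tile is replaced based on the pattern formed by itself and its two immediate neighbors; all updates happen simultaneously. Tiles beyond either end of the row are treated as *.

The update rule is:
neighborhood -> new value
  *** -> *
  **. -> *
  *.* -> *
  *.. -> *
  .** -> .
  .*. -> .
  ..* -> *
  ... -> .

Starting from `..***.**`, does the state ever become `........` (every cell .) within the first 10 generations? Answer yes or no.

no

generation 1: **.***.*
generation 2: ***.***.
generation 3: ****.***
generation 4: *****.**
generation 5: ******.*
generation 6: *******.
generation 7: ********
generation 8: ********  (fixed point — unchanged through generation 10)
generation 10 is ********, still not uniform .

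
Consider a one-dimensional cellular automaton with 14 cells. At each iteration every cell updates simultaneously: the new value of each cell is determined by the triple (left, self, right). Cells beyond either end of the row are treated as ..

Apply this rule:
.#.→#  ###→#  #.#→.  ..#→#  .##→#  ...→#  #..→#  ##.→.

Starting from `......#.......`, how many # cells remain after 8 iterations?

10

##############
#############.
############.#
###########..#
##########.###
#########..##.
########.###.#
#######..##..#
count of #: 10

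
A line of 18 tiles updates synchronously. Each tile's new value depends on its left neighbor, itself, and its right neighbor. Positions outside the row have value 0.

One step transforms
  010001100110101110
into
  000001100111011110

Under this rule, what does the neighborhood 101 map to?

At position 11 the neighborhood is 101; the next row has 1 there.

1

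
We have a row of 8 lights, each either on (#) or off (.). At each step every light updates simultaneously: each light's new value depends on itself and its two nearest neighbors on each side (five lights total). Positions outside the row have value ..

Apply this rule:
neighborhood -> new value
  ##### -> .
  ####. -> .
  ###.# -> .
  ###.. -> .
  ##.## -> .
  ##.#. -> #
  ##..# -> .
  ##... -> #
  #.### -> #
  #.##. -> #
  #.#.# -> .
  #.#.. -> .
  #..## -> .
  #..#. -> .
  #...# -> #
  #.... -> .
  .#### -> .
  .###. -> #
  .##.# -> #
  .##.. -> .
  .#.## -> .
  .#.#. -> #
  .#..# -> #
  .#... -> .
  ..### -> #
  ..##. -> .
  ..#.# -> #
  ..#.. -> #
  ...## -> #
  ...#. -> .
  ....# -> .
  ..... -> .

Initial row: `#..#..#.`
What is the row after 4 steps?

.#.###..

##.##.#.
.#.###..
.#.##.#.
.#.###..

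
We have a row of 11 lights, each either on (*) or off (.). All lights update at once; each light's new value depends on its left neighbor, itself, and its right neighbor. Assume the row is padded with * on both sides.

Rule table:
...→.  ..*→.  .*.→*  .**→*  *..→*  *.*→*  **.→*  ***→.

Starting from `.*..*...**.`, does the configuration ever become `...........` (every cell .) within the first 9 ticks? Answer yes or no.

no

***.**..***
..*****.*..
*.*...****.
****..*..**
...**.**.*.
*..********
**.*.......
.****......
**..**.....
tick 9 is **..**....., still not uniform .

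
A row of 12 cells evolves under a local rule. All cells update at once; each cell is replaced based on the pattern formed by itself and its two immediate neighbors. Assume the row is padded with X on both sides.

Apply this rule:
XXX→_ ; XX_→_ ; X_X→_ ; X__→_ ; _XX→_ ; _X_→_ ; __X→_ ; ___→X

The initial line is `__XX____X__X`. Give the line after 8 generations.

generation 1: _____XX_____
generation 2: _XXX____XXX_
generation 3: _____XX_____  (repeats generation 1; period 2)
generation 8: _XXX____XXX_

_XXX____XXX_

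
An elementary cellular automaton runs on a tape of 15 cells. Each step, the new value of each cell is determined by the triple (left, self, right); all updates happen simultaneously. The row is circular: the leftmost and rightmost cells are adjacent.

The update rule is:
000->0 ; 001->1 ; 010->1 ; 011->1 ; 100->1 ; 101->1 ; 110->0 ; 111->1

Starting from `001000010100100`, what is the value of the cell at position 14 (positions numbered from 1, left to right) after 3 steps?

step 1: 011100111111110
step 2: 111011111111101
step 3: 110111111111011
position 14 holds 1

1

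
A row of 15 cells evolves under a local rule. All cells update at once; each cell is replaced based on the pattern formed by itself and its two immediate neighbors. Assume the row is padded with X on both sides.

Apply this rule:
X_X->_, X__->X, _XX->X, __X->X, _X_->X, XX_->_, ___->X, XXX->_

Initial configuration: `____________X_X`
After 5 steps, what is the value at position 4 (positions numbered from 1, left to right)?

step 1: XXXXXXXXXXXXX_X
step 2: ______________X
step 3: XXXXXXXXXXXXXXX
step 4: _______________
step 5: XXXXXXXXXXXXXXX
position 4 holds X

X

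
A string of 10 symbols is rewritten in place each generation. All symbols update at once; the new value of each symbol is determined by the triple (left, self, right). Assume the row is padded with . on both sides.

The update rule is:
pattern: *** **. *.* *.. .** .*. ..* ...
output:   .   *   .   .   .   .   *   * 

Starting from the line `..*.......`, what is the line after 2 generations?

**..******
.*.*.....*

.*.*.....*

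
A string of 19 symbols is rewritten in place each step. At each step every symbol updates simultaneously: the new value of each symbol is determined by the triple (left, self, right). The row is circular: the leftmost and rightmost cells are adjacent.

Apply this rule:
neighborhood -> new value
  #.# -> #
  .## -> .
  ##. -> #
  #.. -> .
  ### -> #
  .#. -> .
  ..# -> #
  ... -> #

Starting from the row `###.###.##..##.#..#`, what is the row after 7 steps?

#.#.#.####.###.#.#.

####.###.#.#.##..#.
.####.###.#.#.#.#.#
#.####.###.#.#.#.#.
.#.####.###.#.#.#.#
#.#.####.###.#.#.#.
.#.#.####.###.#.#.#
#.#.#.####.###.#.#.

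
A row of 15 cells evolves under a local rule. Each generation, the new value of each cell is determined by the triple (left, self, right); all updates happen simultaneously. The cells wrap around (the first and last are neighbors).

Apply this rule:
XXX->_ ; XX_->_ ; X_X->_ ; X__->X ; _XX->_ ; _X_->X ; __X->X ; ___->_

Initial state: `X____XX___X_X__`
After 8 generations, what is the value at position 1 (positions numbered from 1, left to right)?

_

XX__X__X_XX_XXX
__XXXXXX_______
_X______X______
XXX____XXX_____
___X__X___X___X
X_XXXXXX_XXX_XX
_______________
_______________
position 1 holds _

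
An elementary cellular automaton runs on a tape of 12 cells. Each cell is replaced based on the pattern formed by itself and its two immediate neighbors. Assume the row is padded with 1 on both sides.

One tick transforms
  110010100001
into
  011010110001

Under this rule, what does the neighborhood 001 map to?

At position 3 the neighborhood is 001; the next row has 0 there.

0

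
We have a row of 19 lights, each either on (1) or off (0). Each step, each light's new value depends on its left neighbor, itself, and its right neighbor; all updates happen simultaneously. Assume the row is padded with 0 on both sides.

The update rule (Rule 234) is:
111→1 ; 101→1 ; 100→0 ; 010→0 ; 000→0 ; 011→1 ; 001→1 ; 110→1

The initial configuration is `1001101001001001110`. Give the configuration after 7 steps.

1111111111111111110

step 1: 0011110010010011110
step 2: 0111110100100111110
step 3: 1111111001001111110
step 4: 1111111010011111110
step 5: 1111111100111111110
step 6: 1111111101111111110
step 7: 1111111111111111110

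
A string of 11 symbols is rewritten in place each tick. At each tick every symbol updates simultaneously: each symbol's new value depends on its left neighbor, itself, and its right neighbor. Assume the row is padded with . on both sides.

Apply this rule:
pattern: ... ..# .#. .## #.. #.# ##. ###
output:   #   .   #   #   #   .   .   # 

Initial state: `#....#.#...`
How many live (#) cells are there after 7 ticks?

####.#.####
###..#.###.
##.#.#.##.#
#..#.#.#..#
##.#.#.##.#  (repeats tick 3; period 2)
tick 7: ##.#.#.##.#
count of #: 7

7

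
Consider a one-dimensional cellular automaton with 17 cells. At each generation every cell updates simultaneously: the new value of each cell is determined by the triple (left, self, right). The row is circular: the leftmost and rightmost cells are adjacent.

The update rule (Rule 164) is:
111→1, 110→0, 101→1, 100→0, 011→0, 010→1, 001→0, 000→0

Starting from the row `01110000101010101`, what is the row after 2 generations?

01100000011111111

10100000111111111
01100000011111111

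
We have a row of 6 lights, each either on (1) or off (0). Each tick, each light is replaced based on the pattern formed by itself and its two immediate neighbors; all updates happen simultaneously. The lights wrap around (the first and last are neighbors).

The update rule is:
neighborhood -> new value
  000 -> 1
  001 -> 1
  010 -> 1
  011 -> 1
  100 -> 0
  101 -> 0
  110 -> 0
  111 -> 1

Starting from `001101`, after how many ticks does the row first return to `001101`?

6

011001
010011
010110
110100
100101
001101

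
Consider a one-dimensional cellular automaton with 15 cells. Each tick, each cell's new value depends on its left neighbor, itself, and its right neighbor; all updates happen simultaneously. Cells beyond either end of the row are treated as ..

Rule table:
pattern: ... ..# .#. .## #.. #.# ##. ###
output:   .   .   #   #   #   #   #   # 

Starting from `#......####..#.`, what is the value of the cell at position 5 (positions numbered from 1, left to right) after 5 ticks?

#

##.....#####.##
###....########
####...########
#####..########
######.########
position 5 holds #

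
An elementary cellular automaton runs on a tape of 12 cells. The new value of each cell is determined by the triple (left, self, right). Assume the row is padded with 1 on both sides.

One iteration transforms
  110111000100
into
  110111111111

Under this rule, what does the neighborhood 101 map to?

At position 2 the neighborhood is 101; the next row has 0 there.

0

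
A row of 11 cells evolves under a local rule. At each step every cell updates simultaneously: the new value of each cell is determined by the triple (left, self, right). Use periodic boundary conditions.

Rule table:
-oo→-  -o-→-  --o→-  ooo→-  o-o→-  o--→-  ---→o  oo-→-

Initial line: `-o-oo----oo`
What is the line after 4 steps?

------oo---
ooooo----oo
------oo---  (repeats step 1; period 2)
step 4: ooooo----oo

ooooo----oo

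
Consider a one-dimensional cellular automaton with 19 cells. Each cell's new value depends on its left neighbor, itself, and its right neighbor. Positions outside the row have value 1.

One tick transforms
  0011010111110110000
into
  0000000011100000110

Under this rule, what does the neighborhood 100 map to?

0

At position 0 the neighborhood is 100; the next row has 0 there.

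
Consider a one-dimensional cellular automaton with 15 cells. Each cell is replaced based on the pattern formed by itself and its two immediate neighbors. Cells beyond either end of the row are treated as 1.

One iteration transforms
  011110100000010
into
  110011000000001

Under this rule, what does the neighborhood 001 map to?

At position 12 the neighborhood is 001; the next row has 0 there.

0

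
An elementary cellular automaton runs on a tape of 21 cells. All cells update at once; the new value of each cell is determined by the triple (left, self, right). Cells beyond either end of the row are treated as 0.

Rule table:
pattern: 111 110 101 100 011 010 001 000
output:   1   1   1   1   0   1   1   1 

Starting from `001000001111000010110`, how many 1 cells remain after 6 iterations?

18

111111110111111111011
011111111011111111101
101111111101111111111
110111111110111111111
011011111111011111111
101101111111101111111
count of 1: 18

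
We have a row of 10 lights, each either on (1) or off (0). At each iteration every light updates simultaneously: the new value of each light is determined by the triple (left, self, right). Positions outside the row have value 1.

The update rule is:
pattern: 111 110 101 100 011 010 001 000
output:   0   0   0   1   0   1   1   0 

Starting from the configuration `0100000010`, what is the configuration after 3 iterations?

0110000110
0001001000
1011111101

1011111101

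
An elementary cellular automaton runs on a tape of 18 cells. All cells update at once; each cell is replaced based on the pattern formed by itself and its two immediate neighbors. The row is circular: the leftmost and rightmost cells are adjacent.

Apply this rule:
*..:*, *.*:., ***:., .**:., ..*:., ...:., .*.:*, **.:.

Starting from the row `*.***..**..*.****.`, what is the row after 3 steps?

step 1: *....*...*.*......
step 2: **...**..*.**.....
step 3: ..*....*.*...*....

..*....*.*...*....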